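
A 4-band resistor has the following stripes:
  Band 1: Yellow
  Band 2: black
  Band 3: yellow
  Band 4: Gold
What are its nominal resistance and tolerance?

Yellow → 4 (first significant figure)
Black → 0 (second significant figure)
Yellow → ×10^4 multiplier
Gold → ±5% tolerance
40 × 10000 = 400000 Ω

400000 Ω ±5%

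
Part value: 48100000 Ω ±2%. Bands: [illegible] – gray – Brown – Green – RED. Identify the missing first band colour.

48100000 Ω = 481 × 10^5.
The first band gives digit 4 of the significand, and 4 is yellow.

yellow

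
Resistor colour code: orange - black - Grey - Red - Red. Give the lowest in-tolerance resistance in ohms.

30184 Ω

Orange → 3 (first significant figure)
Black → 0 (second significant figure)
Grey → 8 (third significant figure)
Red → ×10^2 multiplier
Red → ±2% tolerance
308 × 100 = 30800 Ω
Lowest = 30800 × (1 − 2/100) = 30184 Ω.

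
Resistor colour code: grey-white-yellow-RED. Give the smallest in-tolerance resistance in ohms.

Grey → 8 (first significant figure)
White → 9 (second significant figure)
Yellow → ×10^4 multiplier
Red → ±2% tolerance
89 × 10000 = 890000 Ω
Smallest = 890000 × (1 − 2/100) = 872200 Ω.

872200 Ω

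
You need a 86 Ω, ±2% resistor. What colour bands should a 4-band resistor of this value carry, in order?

grey, blue, black, red

86 Ω = 86 × 10^0.
8 → grey
6 → blue
Multiplier 10^0 → black.
±2% tolerance → red.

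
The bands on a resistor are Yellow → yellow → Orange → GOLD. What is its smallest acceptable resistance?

Yellow → 4 (first significant figure)
Yellow → 4 (second significant figure)
Orange → ×10^3 multiplier
Gold → ±5% tolerance
44 × 1000 = 44000 Ω
Smallest = 44000 × (1 − 5/100) = 41800 Ω.

41800 Ω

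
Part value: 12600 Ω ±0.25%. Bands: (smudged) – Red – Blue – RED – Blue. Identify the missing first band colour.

12600 Ω = 126 × 10^2.
The first band gives digit 1 of the significand, and 1 is brown.

brown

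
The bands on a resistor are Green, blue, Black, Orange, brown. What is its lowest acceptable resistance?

554400 Ω

Green → 5 (first significant figure)
Blue → 6 (second significant figure)
Black → 0 (third significant figure)
Orange → ×10^3 multiplier
Brown → ±1% tolerance
560 × 1000 = 560000 Ω
Lowest = 560000 × (1 − 1/100) = 554400 Ω.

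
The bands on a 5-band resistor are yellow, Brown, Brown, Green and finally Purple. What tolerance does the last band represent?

The last band, violet, is the tolerance band.
Violet corresponds to ±0.1%.

±0.1%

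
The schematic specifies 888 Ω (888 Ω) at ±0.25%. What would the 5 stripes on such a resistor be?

888 Ω = 888 × 10^0.
8 → grey
8 → grey
8 → grey
Multiplier 10^0 → black.
±0.25% tolerance → blue.

grey, grey, grey, black, blue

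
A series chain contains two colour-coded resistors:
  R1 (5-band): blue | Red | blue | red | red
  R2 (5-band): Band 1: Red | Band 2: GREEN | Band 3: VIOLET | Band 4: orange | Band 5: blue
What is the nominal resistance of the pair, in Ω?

R1: blue, red, blue → 626; red ×10^2 → 62600 Ω.
R2: red, green, violet → 257; orange ×10^3 → 257000 Ω.
Series: 62600 + 257000 = 319600 Ω.

319600 Ω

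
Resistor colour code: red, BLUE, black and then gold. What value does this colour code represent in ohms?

Red → 2 (first significant figure)
Blue → 6 (second significant figure)
Black → ×1 multiplier
26 × 1 = 26 Ω

26 Ω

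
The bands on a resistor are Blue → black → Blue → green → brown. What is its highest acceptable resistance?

61206000 Ω

Blue → 6 (first significant figure)
Black → 0 (second significant figure)
Blue → 6 (third significant figure)
Green → ×10^5 multiplier
Brown → ±1% tolerance
606 × 100000 = 60600000 Ω
Highest = 60600000 × (1 + 1/100) = 61206000 Ω.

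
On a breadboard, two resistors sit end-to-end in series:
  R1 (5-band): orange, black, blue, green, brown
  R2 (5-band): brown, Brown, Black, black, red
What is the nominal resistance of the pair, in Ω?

30600110 Ω

R1: orange, black, blue → 306; green ×10^5 → 30600000 Ω.
R2: brown, brown, black → 110; black ×1 → 110 Ω.
Series: 30600000 + 110 = 30600110 Ω.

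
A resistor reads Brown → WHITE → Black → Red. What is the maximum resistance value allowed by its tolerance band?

Brown → 1 (first significant figure)
White → 9 (second significant figure)
Black → ×1 multiplier
Red → ±2% tolerance
19 × 1 = 19 Ω
Maximum = 19 × (1 + 2/100) = 19.38 Ω.

19.38 Ω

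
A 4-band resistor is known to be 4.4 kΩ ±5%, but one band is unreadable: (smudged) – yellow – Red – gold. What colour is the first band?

4400 Ω = 44 × 10^2.
The first band gives digit 4 of the significand, and 4 is yellow.

yellow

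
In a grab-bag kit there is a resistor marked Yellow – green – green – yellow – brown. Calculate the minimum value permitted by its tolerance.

4504500 Ω

Yellow → 4 (first significant figure)
Green → 5 (second significant figure)
Green → 5 (third significant figure)
Yellow → ×10^4 multiplier
Brown → ±1% tolerance
455 × 10000 = 4550000 Ω
Minimum = 4550000 × (1 − 1/100) = 4504500 Ω.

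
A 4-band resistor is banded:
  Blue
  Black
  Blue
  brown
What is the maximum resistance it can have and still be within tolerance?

Blue → 6 (first significant figure)
Black → 0 (second significant figure)
Blue → ×10^6 multiplier
Brown → ±1% tolerance
60 × 1000000 = 60000000 Ω
Maximum = 60000000 × (1 + 1/100) = 60600000 Ω.

60600000 Ω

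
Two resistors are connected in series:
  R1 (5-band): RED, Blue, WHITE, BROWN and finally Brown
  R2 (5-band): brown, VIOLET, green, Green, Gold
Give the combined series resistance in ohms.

17502690 Ω

R1: red, blue, white → 269; brown ×10 → 2690 Ω.
R2: brown, violet, green → 175; green ×10^5 → 17500000 Ω.
Series: 2690 + 17500000 = 17502690 Ω.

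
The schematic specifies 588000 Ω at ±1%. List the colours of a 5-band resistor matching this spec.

588000 Ω = 588 × 10^3.
5 → green
8 → grey
8 → grey
Multiplier 10^3 → orange.
±1% tolerance → brown.

green, grey, grey, orange, brown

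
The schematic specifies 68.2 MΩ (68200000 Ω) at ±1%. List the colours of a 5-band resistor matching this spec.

68200000 Ω = 682 × 10^5.
6 → blue
8 → grey
2 → red
Multiplier 10^5 → green.
±1% tolerance → brown.

blue, grey, red, green, brown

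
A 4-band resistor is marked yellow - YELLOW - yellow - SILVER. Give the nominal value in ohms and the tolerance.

440000 Ω ±10%

Yellow → 4 (first significant figure)
Yellow → 4 (second significant figure)
Yellow → ×10^4 multiplier
Silver → ±10% tolerance
44 × 10000 = 440000 Ω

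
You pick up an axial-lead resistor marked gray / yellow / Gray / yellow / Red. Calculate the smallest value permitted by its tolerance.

8310400 Ω

Grey → 8 (first significant figure)
Yellow → 4 (second significant figure)
Grey → 8 (third significant figure)
Yellow → ×10^4 multiplier
Red → ±2% tolerance
848 × 10000 = 8480000 Ω
Smallest = 8480000 × (1 − 2/100) = 8310400 Ω.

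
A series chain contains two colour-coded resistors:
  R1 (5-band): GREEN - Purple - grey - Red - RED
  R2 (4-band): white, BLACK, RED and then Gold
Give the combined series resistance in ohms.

66800 Ω

R1: green, violet, grey → 578; red ×10^2 → 57800 Ω.
R2: white, black → 90; red ×10^2 → 9000 Ω.
Series: 57800 + 9000 = 66800 Ω.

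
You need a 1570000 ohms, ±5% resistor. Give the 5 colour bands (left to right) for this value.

brown, green, violet, yellow, gold

1570000 Ω = 157 × 10^4.
1 → brown
5 → green
7 → violet
Multiplier 10^4 → yellow.
±5% tolerance → gold.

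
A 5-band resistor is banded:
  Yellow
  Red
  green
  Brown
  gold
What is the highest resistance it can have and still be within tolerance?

Yellow → 4 (first significant figure)
Red → 2 (second significant figure)
Green → 5 (third significant figure)
Brown → ×10 multiplier
Gold → ±5% tolerance
425 × 10 = 4250 Ω
Highest = 4250 × (1 + 5/100) = 4462.5 Ω.

4462.5 Ω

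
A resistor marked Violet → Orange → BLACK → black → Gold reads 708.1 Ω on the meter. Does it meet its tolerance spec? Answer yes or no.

yes

Violet → 7 (first significant figure)
Orange → 3 (second significant figure)
Black → 0 (third significant figure)
Black → ×1 multiplier
Gold → ±5% tolerance
730 × 1 = 730 Ω
Allowed range: 693.5 Ω to 766.5 Ω.
708.1 Ω lies inside that range.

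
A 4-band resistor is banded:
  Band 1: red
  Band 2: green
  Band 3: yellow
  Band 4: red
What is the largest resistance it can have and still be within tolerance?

Red → 2 (first significant figure)
Green → 5 (second significant figure)
Yellow → ×10^4 multiplier
Red → ±2% tolerance
25 × 10000 = 250000 Ω
Largest = 250000 × (1 + 2/100) = 255000 Ω.

255000 Ω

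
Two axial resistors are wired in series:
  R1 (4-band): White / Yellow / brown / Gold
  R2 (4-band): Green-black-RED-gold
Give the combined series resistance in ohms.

R1: white, yellow → 94; brown ×10 → 940 Ω.
R2: green, black → 50; red ×10^2 → 5000 Ω.
Series: 940 + 5000 = 5940 Ω.

5940 Ω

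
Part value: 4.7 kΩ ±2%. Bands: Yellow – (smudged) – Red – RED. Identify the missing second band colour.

violet

4700 Ω = 47 × 10^2.
The second band gives digit 7 of the significand, and 7 is violet.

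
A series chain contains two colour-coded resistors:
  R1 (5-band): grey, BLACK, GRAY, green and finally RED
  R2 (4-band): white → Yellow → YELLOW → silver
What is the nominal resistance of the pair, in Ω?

R1: grey, black, grey → 808; green ×10^5 → 80800000 Ω.
R2: white, yellow → 94; yellow ×10^4 → 940000 Ω.
Series: 80800000 + 940000 = 81740000 Ω.

81740000 Ω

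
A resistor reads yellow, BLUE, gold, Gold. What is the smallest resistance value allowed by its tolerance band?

4.37 Ω

Yellow → 4 (first significant figure)
Blue → 6 (second significant figure)
Gold → ×0.1 multiplier
Gold → ±5% tolerance
46 × 0.1 = 4.6 Ω
Smallest = 4.6 × (1 − 5/100) = 4.37 Ω.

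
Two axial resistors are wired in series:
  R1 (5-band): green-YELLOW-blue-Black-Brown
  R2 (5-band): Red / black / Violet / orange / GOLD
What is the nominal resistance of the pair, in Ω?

207546 Ω

R1: green, yellow, blue → 546; black ×1 → 546 Ω.
R2: red, black, violet → 207; orange ×10^3 → 207000 Ω.
Series: 546 + 207000 = 207546 Ω.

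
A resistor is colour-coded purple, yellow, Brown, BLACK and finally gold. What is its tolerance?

±5%

The last band, gold, is the tolerance band.
Gold corresponds to ±5%.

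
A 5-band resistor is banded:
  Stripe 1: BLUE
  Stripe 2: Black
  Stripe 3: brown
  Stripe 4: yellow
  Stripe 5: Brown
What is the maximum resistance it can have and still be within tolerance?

6070100 Ω

Blue → 6 (first significant figure)
Black → 0 (second significant figure)
Brown → 1 (third significant figure)
Yellow → ×10^4 multiplier
Brown → ±1% tolerance
601 × 10000 = 6010000 Ω
Maximum = 6010000 × (1 + 1/100) = 6070100 Ω.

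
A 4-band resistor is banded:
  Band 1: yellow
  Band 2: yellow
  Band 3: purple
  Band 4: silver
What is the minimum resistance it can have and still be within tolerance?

Yellow → 4 (first significant figure)
Yellow → 4 (second significant figure)
Violet → ×10^7 multiplier
Silver → ±10% tolerance
44 × 10000000 = 440000000 Ω
Minimum = 440000000 × (1 − 10/100) = 396000000 Ω.

396000000 Ω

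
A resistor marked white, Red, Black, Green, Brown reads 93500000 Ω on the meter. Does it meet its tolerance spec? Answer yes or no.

no

White → 9 (first significant figure)
Red → 2 (second significant figure)
Black → 0 (third significant figure)
Green → ×10^5 multiplier
Brown → ±1% tolerance
920 × 100000 = 92000000 Ω
Allowed range: 91080000 Ω to 92920000 Ω.
93500000 Ω lies outside that range.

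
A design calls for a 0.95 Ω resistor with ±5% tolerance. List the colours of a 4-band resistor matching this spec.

0.95 Ω = 95 × 10^-2.
9 → white
5 → green
Multiplier 10^-2 → silver.
±5% tolerance → gold.

white, green, silver, gold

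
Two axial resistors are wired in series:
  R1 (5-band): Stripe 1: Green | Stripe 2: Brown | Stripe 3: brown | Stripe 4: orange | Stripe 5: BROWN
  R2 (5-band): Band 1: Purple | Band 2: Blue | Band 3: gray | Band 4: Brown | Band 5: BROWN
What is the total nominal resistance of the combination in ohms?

518680 Ω

R1: green, brown, brown → 511; orange ×10^3 → 511000 Ω.
R2: violet, blue, grey → 768; brown ×10 → 7680 Ω.
Series: 511000 + 7680 = 518680 Ω.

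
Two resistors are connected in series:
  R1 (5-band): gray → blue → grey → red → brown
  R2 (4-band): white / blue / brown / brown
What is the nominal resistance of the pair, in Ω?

87760 Ω

R1: grey, blue, grey → 868; red ×10^2 → 86800 Ω.
R2: white, blue → 96; brown ×10 → 960 Ω.
Series: 86800 + 960 = 87760 Ω.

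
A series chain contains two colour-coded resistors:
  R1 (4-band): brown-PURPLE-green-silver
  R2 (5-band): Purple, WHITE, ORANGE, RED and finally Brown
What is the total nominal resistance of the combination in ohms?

1779300 Ω

R1: brown, violet → 17; green ×10^5 → 1700000 Ω.
R2: violet, white, orange → 793; red ×10^2 → 79300 Ω.
Series: 1700000 + 79300 = 1779300 Ω.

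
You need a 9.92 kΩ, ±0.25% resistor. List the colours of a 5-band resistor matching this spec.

white, white, red, brown, blue

9920 Ω = 992 × 10^1.
9 → white
9 → white
2 → red
Multiplier 10^1 → brown.
±0.25% tolerance → blue.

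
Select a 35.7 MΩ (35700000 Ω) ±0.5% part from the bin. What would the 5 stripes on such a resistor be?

35700000 Ω = 357 × 10^5.
3 → orange
5 → green
7 → violet
Multiplier 10^5 → green.
±0.5% tolerance → green.

orange, green, violet, green, green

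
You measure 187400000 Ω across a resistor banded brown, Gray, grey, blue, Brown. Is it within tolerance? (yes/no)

yes

Brown → 1 (first significant figure)
Grey → 8 (second significant figure)
Grey → 8 (third significant figure)
Blue → ×10^6 multiplier
Brown → ±1% tolerance
188 × 1000000 = 188000000 Ω
Allowed range: 186120000 Ω to 189880000 Ω.
187400000 Ω lies inside that range.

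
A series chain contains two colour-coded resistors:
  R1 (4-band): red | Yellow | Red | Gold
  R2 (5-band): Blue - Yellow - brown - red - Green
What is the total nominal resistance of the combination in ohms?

R1: red, yellow → 24; red ×10^2 → 2400 Ω.
R2: blue, yellow, brown → 641; red ×10^2 → 64100 Ω.
Series: 2400 + 64100 = 66500 Ω.

66500 Ω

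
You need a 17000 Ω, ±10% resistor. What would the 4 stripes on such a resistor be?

17000 Ω = 17 × 10^3.
1 → brown
7 → violet
Multiplier 10^3 → orange.
±10% tolerance → silver.

brown, violet, orange, silver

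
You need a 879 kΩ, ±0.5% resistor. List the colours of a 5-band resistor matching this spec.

879000 Ω = 879 × 10^3.
8 → grey
7 → violet
9 → white
Multiplier 10^3 → orange.
±0.5% tolerance → green.

grey, violet, white, orange, green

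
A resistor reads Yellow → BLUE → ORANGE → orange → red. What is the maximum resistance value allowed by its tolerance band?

472260 Ω

Yellow → 4 (first significant figure)
Blue → 6 (second significant figure)
Orange → 3 (third significant figure)
Orange → ×10^3 multiplier
Red → ±2% tolerance
463 × 1000 = 463000 Ω
Maximum = 463000 × (1 + 2/100) = 472260 Ω.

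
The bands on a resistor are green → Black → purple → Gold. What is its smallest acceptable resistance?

Green → 5 (first significant figure)
Black → 0 (second significant figure)
Violet → ×10^7 multiplier
Gold → ±5% tolerance
50 × 10000000 = 500000000 Ω
Smallest = 500000000 × (1 − 5/100) = 475000000 Ω.

475000000 Ω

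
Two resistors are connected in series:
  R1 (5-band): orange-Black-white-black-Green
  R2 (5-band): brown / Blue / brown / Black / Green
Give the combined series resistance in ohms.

R1: orange, black, white → 309; black ×1 → 309 Ω.
R2: brown, blue, brown → 161; black ×1 → 161 Ω.
Series: 309 + 161 = 470 Ω.

470 Ω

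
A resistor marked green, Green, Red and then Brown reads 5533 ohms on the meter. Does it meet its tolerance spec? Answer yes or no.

Green → 5 (first significant figure)
Green → 5 (second significant figure)
Red → ×10^2 multiplier
Brown → ±1% tolerance
55 × 100 = 5500 Ω
Allowed range: 5445 Ω to 5555 Ω.
5533 ohms lies inside that range.

yes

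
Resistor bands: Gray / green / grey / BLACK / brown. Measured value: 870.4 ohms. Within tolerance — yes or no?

no

Grey → 8 (first significant figure)
Green → 5 (second significant figure)
Grey → 8 (third significant figure)
Black → ×1 multiplier
Brown → ±1% tolerance
858 × 1 = 858 Ω
Allowed range: 849.42 Ω to 866.58 Ω.
870.4 ohms lies outside that range.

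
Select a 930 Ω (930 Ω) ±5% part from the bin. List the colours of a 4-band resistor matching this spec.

white, orange, brown, gold

930 Ω = 93 × 10^1.
9 → white
3 → orange
Multiplier 10^1 → brown.
±5% tolerance → gold.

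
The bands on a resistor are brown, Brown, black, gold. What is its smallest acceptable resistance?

10.45 Ω

Brown → 1 (first significant figure)
Brown → 1 (second significant figure)
Black → ×1 multiplier
Gold → ±5% tolerance
11 × 1 = 11 Ω
Smallest = 11 × (1 − 5/100) = 10.45 Ω.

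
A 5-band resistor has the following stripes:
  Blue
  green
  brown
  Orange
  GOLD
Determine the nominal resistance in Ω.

651000 Ω

Blue → 6 (first significant figure)
Green → 5 (second significant figure)
Brown → 1 (third significant figure)
Orange → ×10^3 multiplier
651 × 1000 = 651000 Ω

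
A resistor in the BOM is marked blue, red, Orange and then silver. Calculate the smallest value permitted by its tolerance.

Blue → 6 (first significant figure)
Red → 2 (second significant figure)
Orange → ×10^3 multiplier
Silver → ±10% tolerance
62 × 1000 = 62000 Ω
Smallest = 62000 × (1 − 10/100) = 55800 Ω.

55800 Ω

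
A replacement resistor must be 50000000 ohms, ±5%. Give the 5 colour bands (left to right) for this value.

50000000 Ω = 500 × 10^5.
5 → green
0 → black
0 → black
Multiplier 10^5 → green.
±5% tolerance → gold.

green, black, black, green, gold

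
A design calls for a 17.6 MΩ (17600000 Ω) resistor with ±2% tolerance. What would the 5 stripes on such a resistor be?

brown, violet, blue, green, red

17600000 Ω = 176 × 10^5.
1 → brown
7 → violet
6 → blue
Multiplier 10^5 → green.
±2% tolerance → red.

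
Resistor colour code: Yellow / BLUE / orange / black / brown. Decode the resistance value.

Yellow → 4 (first significant figure)
Blue → 6 (second significant figure)
Orange → 3 (third significant figure)
Black → ×1 multiplier
463 × 1 = 463 Ω

463 Ω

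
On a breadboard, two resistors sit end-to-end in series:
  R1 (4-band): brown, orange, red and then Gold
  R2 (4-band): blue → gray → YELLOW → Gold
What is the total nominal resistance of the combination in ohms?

681300 Ω

R1: brown, orange → 13; red ×10^2 → 1300 Ω.
R2: blue, grey → 68; yellow ×10^4 → 680000 Ω.
Series: 1300 + 680000 = 681300 Ω.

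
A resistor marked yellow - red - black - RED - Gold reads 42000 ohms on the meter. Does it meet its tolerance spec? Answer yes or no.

Yellow → 4 (first significant figure)
Red → 2 (second significant figure)
Black → 0 (third significant figure)
Red → ×10^2 multiplier
Gold → ±5% tolerance
420 × 100 = 42000 Ω
Allowed range: 39900 Ω to 44100 Ω.
42000 ohms lies inside that range.

yes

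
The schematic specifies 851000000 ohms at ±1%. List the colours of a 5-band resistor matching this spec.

851000000 Ω = 851 × 10^6.
8 → grey
5 → green
1 → brown
Multiplier 10^6 → blue.
±1% tolerance → brown.

grey, green, brown, blue, brown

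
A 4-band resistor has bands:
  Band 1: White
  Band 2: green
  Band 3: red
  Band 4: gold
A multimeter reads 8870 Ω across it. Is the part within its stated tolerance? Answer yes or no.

White → 9 (first significant figure)
Green → 5 (second significant figure)
Red → ×10^2 multiplier
Gold → ±5% tolerance
95 × 100 = 9500 Ω
Allowed range: 9025 Ω to 9975 Ω.
8870 Ω lies outside that range.

no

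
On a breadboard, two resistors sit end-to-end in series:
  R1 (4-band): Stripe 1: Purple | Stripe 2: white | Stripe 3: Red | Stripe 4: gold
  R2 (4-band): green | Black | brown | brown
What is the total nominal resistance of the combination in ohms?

8400 Ω

R1: violet, white → 79; red ×10^2 → 7900 Ω.
R2: green, black → 50; brown ×10 → 500 Ω.
Series: 7900 + 500 = 8400 Ω.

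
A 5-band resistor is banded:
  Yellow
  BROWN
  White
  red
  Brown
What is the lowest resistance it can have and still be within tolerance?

41481 Ω

Yellow → 4 (first significant figure)
Brown → 1 (second significant figure)
White → 9 (third significant figure)
Red → ×10^2 multiplier
Brown → ±1% tolerance
419 × 100 = 41900 Ω
Lowest = 41900 × (1 − 1/100) = 41481 Ω.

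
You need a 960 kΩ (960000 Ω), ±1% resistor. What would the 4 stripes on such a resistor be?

960000 Ω = 96 × 10^4.
9 → white
6 → blue
Multiplier 10^4 → yellow.
±1% tolerance → brown.

white, blue, yellow, brown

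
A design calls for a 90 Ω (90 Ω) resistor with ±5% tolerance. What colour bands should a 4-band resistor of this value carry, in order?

90 Ω = 90 × 10^0.
9 → white
0 → black
Multiplier 10^0 → black.
±5% tolerance → gold.

white, black, black, gold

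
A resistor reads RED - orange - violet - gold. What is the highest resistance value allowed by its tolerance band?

241500000 Ω

Red → 2 (first significant figure)
Orange → 3 (second significant figure)
Violet → ×10^7 multiplier
Gold → ±5% tolerance
23 × 10000000 = 230000000 Ω
Highest = 230000000 × (1 + 5/100) = 241500000 Ω.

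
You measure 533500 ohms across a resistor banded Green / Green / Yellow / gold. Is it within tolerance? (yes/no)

Green → 5 (first significant figure)
Green → 5 (second significant figure)
Yellow → ×10^4 multiplier
Gold → ±5% tolerance
55 × 10000 = 550000 Ω
Allowed range: 522500 Ω to 577500 Ω.
533500 ohms lies inside that range.

yes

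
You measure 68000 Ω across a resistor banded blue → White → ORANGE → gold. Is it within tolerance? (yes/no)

yes

Blue → 6 (first significant figure)
White → 9 (second significant figure)
Orange → ×10^3 multiplier
Gold → ±5% tolerance
69 × 1000 = 69000 Ω
Allowed range: 65550 Ω to 72450 Ω.
68000 Ω lies inside that range.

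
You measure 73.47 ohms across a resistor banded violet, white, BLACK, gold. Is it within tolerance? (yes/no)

Violet → 7 (first significant figure)
White → 9 (second significant figure)
Black → ×1 multiplier
Gold → ±5% tolerance
79 × 1 = 79 Ω
Allowed range: 75.05 Ω to 82.95 Ω.
73.47 ohms lies outside that range.

no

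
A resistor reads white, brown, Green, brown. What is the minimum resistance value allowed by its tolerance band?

9009000 Ω

White → 9 (first significant figure)
Brown → 1 (second significant figure)
Green → ×10^5 multiplier
Brown → ±1% tolerance
91 × 100000 = 9100000 Ω
Minimum = 9100000 × (1 − 1/100) = 9009000 Ω.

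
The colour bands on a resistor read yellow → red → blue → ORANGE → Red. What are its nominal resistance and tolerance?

426000 Ω ±2%

Yellow → 4 (first significant figure)
Red → 2 (second significant figure)
Blue → 6 (third significant figure)
Orange → ×10^3 multiplier
Red → ±2% tolerance
426 × 1000 = 426000 Ω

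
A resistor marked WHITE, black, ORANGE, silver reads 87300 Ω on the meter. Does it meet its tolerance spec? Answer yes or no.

White → 9 (first significant figure)
Black → 0 (second significant figure)
Orange → ×10^3 multiplier
Silver → ±10% tolerance
90 × 1000 = 90000 Ω
Allowed range: 81000 Ω to 99000 Ω.
87300 Ω lies inside that range.

yes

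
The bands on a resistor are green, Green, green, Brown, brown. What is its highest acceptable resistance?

5605.5 Ω

Green → 5 (first significant figure)
Green → 5 (second significant figure)
Green → 5 (third significant figure)
Brown → ×10 multiplier
Brown → ±1% tolerance
555 × 10 = 5550 Ω
Highest = 5550 × (1 + 1/100) = 5605.5 Ω.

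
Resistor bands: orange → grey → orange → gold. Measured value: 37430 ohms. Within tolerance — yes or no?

yes

Orange → 3 (first significant figure)
Grey → 8 (second significant figure)
Orange → ×10^3 multiplier
Gold → ±5% tolerance
38 × 1000 = 38000 Ω
Allowed range: 36100 Ω to 39900 Ω.
37430 ohms lies inside that range.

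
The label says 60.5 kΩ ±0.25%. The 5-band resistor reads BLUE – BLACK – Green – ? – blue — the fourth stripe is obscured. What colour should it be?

red

60500 Ω = 605 × 10^2.
The fourth band is the multiplier, 10^2, which is red.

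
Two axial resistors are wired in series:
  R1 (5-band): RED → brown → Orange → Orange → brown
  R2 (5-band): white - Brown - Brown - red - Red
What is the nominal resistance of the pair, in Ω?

R1: red, brown, orange → 213; orange ×10^3 → 213000 Ω.
R2: white, brown, brown → 911; red ×10^2 → 91100 Ω.
Series: 213000 + 91100 = 304100 Ω.

304100 Ω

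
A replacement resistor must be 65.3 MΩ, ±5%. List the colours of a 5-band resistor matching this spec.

blue, green, orange, green, gold

65300000 Ω = 653 × 10^5.
6 → blue
5 → green
3 → orange
Multiplier 10^5 → green.
±5% tolerance → gold.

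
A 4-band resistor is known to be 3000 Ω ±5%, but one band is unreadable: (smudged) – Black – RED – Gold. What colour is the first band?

3000 Ω = 30 × 10^2.
The first band gives digit 3 of the significand, and 3 is orange.

orange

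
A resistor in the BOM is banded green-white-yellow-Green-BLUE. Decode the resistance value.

59400000 Ω

Green → 5 (first significant figure)
White → 9 (second significant figure)
Yellow → 4 (third significant figure)
Green → ×10^5 multiplier
594 × 100000 = 59400000 Ω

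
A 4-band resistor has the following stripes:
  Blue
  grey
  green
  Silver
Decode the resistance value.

6800000 Ω

Blue → 6 (first significant figure)
Grey → 8 (second significant figure)
Green → ×10^5 multiplier
68 × 100000 = 6800000 Ω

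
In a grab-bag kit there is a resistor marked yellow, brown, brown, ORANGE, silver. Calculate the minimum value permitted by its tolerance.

Yellow → 4 (first significant figure)
Brown → 1 (second significant figure)
Brown → 1 (third significant figure)
Orange → ×10^3 multiplier
Silver → ±10% tolerance
411 × 1000 = 411000 Ω
Minimum = 411000 × (1 − 10/100) = 369900 Ω.

369900 Ω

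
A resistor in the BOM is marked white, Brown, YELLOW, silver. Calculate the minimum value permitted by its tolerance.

819000 Ω

White → 9 (first significant figure)
Brown → 1 (second significant figure)
Yellow → ×10^4 multiplier
Silver → ±10% tolerance
91 × 10000 = 910000 Ω
Minimum = 910000 × (1 − 10/100) = 819000 Ω.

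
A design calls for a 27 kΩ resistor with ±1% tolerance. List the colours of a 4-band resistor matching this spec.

27000 Ω = 27 × 10^3.
2 → red
7 → violet
Multiplier 10^3 → orange.
±1% tolerance → brown.

red, violet, orange, brown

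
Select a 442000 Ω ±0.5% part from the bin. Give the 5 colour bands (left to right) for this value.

442000 Ω = 442 × 10^3.
4 → yellow
4 → yellow
2 → red
Multiplier 10^3 → orange.
±0.5% tolerance → green.

yellow, yellow, red, orange, green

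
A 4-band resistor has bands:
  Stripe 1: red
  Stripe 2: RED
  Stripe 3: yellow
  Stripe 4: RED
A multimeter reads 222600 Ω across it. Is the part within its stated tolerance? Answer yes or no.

Red → 2 (first significant figure)
Red → 2 (second significant figure)
Yellow → ×10^4 multiplier
Red → ±2% tolerance
22 × 10000 = 220000 Ω
Allowed range: 215600 Ω to 224400 Ω.
222600 Ω lies inside that range.

yes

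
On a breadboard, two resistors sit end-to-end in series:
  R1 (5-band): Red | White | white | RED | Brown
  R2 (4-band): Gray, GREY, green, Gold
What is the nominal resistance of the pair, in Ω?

R1: red, white, white → 299; red ×10^2 → 29900 Ω.
R2: grey, grey → 88; green ×10^5 → 8800000 Ω.
Series: 29900 + 8800000 = 8829900 Ω.

8829900 Ω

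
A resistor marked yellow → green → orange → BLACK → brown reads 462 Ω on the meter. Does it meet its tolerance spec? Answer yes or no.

Yellow → 4 (first significant figure)
Green → 5 (second significant figure)
Orange → 3 (third significant figure)
Black → ×1 multiplier
Brown → ±1% tolerance
453 × 1 = 453 Ω
Allowed range: 448.47 Ω to 457.53 Ω.
462 Ω lies outside that range.

no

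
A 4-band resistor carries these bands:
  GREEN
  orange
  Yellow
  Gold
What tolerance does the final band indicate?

The last band, gold, is the tolerance band.
Gold corresponds to ±5%.

±5%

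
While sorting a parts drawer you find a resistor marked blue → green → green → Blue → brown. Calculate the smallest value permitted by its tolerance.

648450000 Ω

Blue → 6 (first significant figure)
Green → 5 (second significant figure)
Green → 5 (third significant figure)
Blue → ×10^6 multiplier
Brown → ±1% tolerance
655 × 1000000 = 655000000 Ω
Smallest = 655000000 × (1 − 1/100) = 648450000 Ω.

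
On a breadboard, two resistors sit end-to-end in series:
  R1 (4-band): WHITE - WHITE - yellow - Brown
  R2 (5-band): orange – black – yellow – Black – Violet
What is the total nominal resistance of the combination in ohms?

R1: white, white → 99; yellow ×10^4 → 990000 Ω.
R2: orange, black, yellow → 304; black ×1 → 304 Ω.
Series: 990000 + 304 = 990304 Ω.

990304 Ω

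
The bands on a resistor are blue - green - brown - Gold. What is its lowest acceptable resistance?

617.5 Ω

Blue → 6 (first significant figure)
Green → 5 (second significant figure)
Brown → ×10 multiplier
Gold → ±5% tolerance
65 × 10 = 650 Ω
Lowest = 650 × (1 − 5/100) = 617.5 Ω.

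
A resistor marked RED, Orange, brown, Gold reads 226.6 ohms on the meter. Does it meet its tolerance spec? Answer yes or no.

yes

Red → 2 (first significant figure)
Orange → 3 (second significant figure)
Brown → ×10 multiplier
Gold → ±5% tolerance
23 × 10 = 230 Ω
Allowed range: 218.5 Ω to 241.5 Ω.
226.6 ohms lies inside that range.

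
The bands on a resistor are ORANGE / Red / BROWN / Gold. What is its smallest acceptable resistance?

Orange → 3 (first significant figure)
Red → 2 (second significant figure)
Brown → ×10 multiplier
Gold → ±5% tolerance
32 × 10 = 320 Ω
Smallest = 320 × (1 − 5/100) = 304 Ω.

304 Ω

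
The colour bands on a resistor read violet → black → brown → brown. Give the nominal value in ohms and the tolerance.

700 Ω ±1%

Violet → 7 (first significant figure)
Black → 0 (second significant figure)
Brown → ×10 multiplier
Brown → ±1% tolerance
70 × 10 = 700 Ω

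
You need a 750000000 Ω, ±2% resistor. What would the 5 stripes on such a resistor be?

750000000 Ω = 750 × 10^6.
7 → violet
5 → green
0 → black
Multiplier 10^6 → blue.
±2% tolerance → red.

violet, green, black, blue, red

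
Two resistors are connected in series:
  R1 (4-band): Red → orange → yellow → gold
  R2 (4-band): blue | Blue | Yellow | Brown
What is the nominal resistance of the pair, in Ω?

890000 Ω

R1: red, orange → 23; yellow ×10^4 → 230000 Ω.
R2: blue, blue → 66; yellow ×10^4 → 660000 Ω.
Series: 230000 + 660000 = 890000 Ω.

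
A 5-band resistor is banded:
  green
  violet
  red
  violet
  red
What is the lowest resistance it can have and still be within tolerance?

Green → 5 (first significant figure)
Violet → 7 (second significant figure)
Red → 2 (third significant figure)
Violet → ×10^7 multiplier
Red → ±2% tolerance
572 × 10000000 = 5720000000 Ω
Lowest = 5720000000 × (1 − 2/100) = 5605600000 Ω.

5605600000 Ω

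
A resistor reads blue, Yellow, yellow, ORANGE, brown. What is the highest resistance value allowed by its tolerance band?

Blue → 6 (first significant figure)
Yellow → 4 (second significant figure)
Yellow → 4 (third significant figure)
Orange → ×10^3 multiplier
Brown → ±1% tolerance
644 × 1000 = 644000 Ω
Highest = 644000 × (1 + 1/100) = 650440 Ω.

650440 Ω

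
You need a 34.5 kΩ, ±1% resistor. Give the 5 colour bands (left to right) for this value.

34500 Ω = 345 × 10^2.
3 → orange
4 → yellow
5 → green
Multiplier 10^2 → red.
±1% tolerance → brown.

orange, yellow, green, red, brown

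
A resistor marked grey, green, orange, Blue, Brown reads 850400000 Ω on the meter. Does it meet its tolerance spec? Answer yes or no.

Grey → 8 (first significant figure)
Green → 5 (second significant figure)
Orange → 3 (third significant figure)
Blue → ×10^6 multiplier
Brown → ±1% tolerance
853 × 1000000 = 853000000 Ω
Allowed range: 844470000 Ω to 861530000 Ω.
850400000 Ω lies inside that range.

yes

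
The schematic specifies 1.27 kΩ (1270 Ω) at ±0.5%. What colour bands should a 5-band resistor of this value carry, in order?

1270 Ω = 127 × 10^1.
1 → brown
2 → red
7 → violet
Multiplier 10^1 → brown.
±0.5% tolerance → green.

brown, red, violet, brown, green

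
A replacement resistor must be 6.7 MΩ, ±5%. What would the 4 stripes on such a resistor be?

blue, violet, green, gold

6700000 Ω = 67 × 10^5.
6 → blue
7 → violet
Multiplier 10^5 → green.
±5% tolerance → gold.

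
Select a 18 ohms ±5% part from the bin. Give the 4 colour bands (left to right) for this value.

18 Ω = 18 × 10^0.
1 → brown
8 → grey
Multiplier 10^0 → black.
±5% tolerance → gold.

brown, grey, black, gold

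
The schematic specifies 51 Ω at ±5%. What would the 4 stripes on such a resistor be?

51 Ω = 51 × 10^0.
5 → green
1 → brown
Multiplier 10^0 → black.
±5% tolerance → gold.

green, brown, black, gold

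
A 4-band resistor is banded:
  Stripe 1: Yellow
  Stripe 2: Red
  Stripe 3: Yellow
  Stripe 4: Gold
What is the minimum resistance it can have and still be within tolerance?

399000 Ω

Yellow → 4 (first significant figure)
Red → 2 (second significant figure)
Yellow → ×10^4 multiplier
Gold → ±5% tolerance
42 × 10000 = 420000 Ω
Minimum = 420000 × (1 − 5/100) = 399000 Ω.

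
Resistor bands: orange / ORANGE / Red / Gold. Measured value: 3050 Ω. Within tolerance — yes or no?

Orange → 3 (first significant figure)
Orange → 3 (second significant figure)
Red → ×10^2 multiplier
Gold → ±5% tolerance
33 × 100 = 3300 Ω
Allowed range: 3135 Ω to 3465 Ω.
3050 Ω lies outside that range.

no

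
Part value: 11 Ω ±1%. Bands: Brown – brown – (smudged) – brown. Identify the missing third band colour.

11 Ω = 11 × 10^0.
The third band is the multiplier, 10^0, which is black.

black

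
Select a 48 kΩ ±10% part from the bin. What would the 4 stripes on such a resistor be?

48000 Ω = 48 × 10^3.
4 → yellow
8 → grey
Multiplier 10^3 → orange.
±10% tolerance → silver.

yellow, grey, orange, silver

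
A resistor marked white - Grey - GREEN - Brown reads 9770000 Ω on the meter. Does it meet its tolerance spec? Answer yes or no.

White → 9 (first significant figure)
Grey → 8 (second significant figure)
Green → ×10^5 multiplier
Brown → ±1% tolerance
98 × 100000 = 9800000 Ω
Allowed range: 9702000 Ω to 9898000 Ω.
9770000 Ω lies inside that range.

yes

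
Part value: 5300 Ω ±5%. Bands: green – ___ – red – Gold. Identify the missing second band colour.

5300 Ω = 53 × 10^2.
The second band gives digit 3 of the significand, and 3 is orange.

orange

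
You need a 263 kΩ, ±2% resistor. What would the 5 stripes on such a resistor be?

263000 Ω = 263 × 10^3.
2 → red
6 → blue
3 → orange
Multiplier 10^3 → orange.
±2% tolerance → red.

red, blue, orange, orange, red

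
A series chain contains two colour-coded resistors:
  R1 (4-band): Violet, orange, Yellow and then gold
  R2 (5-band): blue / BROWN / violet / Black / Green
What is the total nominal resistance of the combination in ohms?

R1: violet, orange → 73; yellow ×10^4 → 730000 Ω.
R2: blue, brown, violet → 617; black ×1 → 617 Ω.
Series: 730000 + 617 = 730617 Ω.

730617 Ω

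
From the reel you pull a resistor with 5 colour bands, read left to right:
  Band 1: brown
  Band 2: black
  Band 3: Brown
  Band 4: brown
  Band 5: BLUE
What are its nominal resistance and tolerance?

Brown → 1 (first significant figure)
Black → 0 (second significant figure)
Brown → 1 (third significant figure)
Brown → ×10 multiplier
Blue → ±0.25% tolerance
101 × 10 = 1010 Ω

1010 Ω ±0.25%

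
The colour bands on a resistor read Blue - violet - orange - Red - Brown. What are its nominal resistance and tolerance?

Blue → 6 (first significant figure)
Violet → 7 (second significant figure)
Orange → 3 (third significant figure)
Red → ×10^2 multiplier
Brown → ±1% tolerance
673 × 100 = 67300 Ω

67300 Ω ±1%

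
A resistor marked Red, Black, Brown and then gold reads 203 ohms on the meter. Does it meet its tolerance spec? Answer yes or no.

yes

Red → 2 (first significant figure)
Black → 0 (second significant figure)
Brown → ×10 multiplier
Gold → ±5% tolerance
20 × 10 = 200 Ω
Allowed range: 190 Ω to 210 Ω.
203 ohms lies inside that range.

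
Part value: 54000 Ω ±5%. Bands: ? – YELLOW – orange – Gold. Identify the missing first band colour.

54000 Ω = 54 × 10^3.
The first band gives digit 5 of the significand, and 5 is green.

green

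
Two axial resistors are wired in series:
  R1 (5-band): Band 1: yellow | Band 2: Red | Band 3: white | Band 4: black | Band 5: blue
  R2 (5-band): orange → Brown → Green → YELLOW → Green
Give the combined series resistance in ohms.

R1: yellow, red, white → 429; black ×1 → 429 Ω.
R2: orange, brown, green → 315; yellow ×10^4 → 3150000 Ω.
Series: 429 + 3150000 = 3150429 Ω.

3150429 Ω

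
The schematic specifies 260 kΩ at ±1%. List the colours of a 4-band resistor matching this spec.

260000 Ω = 26 × 10^4.
2 → red
6 → blue
Multiplier 10^4 → yellow.
±1% tolerance → brown.

red, blue, yellow, brown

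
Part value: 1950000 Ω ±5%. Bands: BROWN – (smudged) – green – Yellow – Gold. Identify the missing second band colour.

1950000 Ω = 195 × 10^4.
The second band gives digit 9 of the significand, and 9 is white.

white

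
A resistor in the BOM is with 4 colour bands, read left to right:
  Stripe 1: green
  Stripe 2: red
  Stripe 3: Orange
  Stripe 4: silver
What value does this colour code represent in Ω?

52000 Ω

Green → 5 (first significant figure)
Red → 2 (second significant figure)
Orange → ×10^3 multiplier
52 × 1000 = 52000 Ω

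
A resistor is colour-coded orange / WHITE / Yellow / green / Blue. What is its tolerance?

±0.25%

The last band, blue, is the tolerance band.
Blue corresponds to ±0.25%.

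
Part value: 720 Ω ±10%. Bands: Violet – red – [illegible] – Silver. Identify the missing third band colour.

brown

720 Ω = 72 × 10^1.
The third band is the multiplier, 10^1, which is brown.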